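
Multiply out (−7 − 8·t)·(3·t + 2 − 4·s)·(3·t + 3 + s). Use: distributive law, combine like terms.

−183·t^2 − 153·t + 143·s·t − 42 + 70·s + 28·s^2 − 72·t^3 + 72·s·t^2 + 32·s^2·t

(−7 − 8·t)·(3·t + 2 − 4·s)·(3·t + 3 + s)
= (−21·t − 14 + 28·s − 24·t^2 − 16·t + 32·s·t)·(3·t + 3 + s)    [distributive law]
= (−37·t − 14 + 28·s − 24·t^2 + 32·s·t)·(3·t + 3 + s)    [combine like terms]
= −111·t^2 − 111·t − 37·s·t − 42·t − 42 − 14·s + 84·s·t + 84·s + 28·s^2 − 72·t^3 − 72·t^2 − 24·s·t^2 + 96·s·t^2 + 96·s·t + 32·s^2·t    [distributive law]
= −183·t^2 − 153·t + 143·s·t − 42 + 70·s + 28·s^2 − 72·t^3 + 72·s·t^2 + 32·s^2·t    [combine like terms]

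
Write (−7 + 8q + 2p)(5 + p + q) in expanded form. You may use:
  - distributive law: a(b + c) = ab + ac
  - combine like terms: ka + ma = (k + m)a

−35 + 3p + 33q + 10pq + 8q^2 + 2p^2

(−7 + 8q + 2p)(5 + p + q)
= −35 − 7p − 7q + 40q + 8pq + 8q^2 + 10p + 2p^2 + 2pq    [distributive law]
= −35 + 3p + 33q + 10pq + 8q^2 + 2p^2    [combine like terms]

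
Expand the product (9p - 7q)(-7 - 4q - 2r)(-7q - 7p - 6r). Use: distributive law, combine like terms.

98pq + 441p^2 + 378pr + 56pq^2 + 252p^2q + 244pqr + 126p^2r + 108pr^2 - 343q^2 - 294qr - 196q^3 - 266q^2r - 84qr^2

(9p - 7q)(-7 - 4q - 2r)(-7q - 7p - 6r)
= (-63p - 36pq - 18pr + 49q + 28q^2 + 14qr)(-7q - 7p - 6r)    [distributive law]
= 441pq + 441p^2 + 378pr + 252pq^2 + 252p^2q + 216pqr + 126pqr + 126p^2r + 108pr^2 - 343q^2 - 343pq - 294qr - 196q^3 - 196pq^2 - 168q^2r - 98q^2r - 98pqr - 84qr^2    [distributive law]
= 98pq + 441p^2 + 378pr + 56pq^2 + 252p^2q + 244pqr + 126p^2r + 108pr^2 - 343q^2 - 294qr - 196q^3 - 266q^2r - 84qr^2    [combine like terms]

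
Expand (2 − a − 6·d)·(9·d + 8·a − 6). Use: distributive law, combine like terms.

(2 − a − 6·d)·(9·d + 8·a − 6)
= 18·d + 16·a − 12 − 9·a·d − 8·a^2 + 6·a − 54·d^2 − 48·a·d + 36·d    [distributive law]
= 54·d + 22·a − 12 − 57·a·d − 8·a^2 − 54·d^2    [combine like terms]

54·d + 22·a − 12 − 57·a·d − 8·a^2 − 54·d^2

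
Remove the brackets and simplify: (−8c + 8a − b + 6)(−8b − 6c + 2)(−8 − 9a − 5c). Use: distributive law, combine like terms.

(−8c + 8a − b + 6)(−8b − 6c + 2)(−8 − 9a − 5c)
= (64bc + 48c² − 16c − 64ab − 48ac + 16a + 8b² + 6bc − 2b − 48b − 36c + 12)(−8 − 9a − 5c)    [distributive law]
= (70bc + 48c² − 52c − 64ab − 48ac + 16a + 8b² − 50b + 12)(−8 − 9a − 5c)    [combine like terms]
= −560bc − 630abc − 350bc² − 384c² − 432ac² − 240c³ + 416c + 468ac + 260c² + 512ab + 576a²b + 320abc + 384ac + 432a²c + 240ac² − 128a − 144a² − 80ac − 64b² − 72ab² − 40b²c + 400b + 450ab + 250bc − 96 − 108a − 60c    [distributive law]
= −310bc − 310abc − 350bc² − 124c² − 192ac² − 240c³ + 356c + 772ac + 962ab + 576a²b + 432a²c − 236a − 144a² − 64b² − 72ab² − 40b²c + 400b − 96    [combine like terms]

−310bc − 310abc − 350bc² − 124c² − 192ac² − 240c³ + 356c + 772ac + 962ab + 576a²b + 432a²c − 236a − 144a² − 64b² − 72ab² − 40b²c + 400b − 96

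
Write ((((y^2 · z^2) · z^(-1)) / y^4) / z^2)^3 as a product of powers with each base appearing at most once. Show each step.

((((y^2 · z^2) · z^(-1)) / y^4) / z^2)^3
= ((((y^2 · z^2) · z^(-1)) / y^4)^3) / ((z^2)^3)    [power of a quotient]
= ((((y^2 · z^2) · z^(-1))^3) / ((y^4)^3)) / ((z^2)^3)    [power of a quotient]
= ((((y^2 · z^2)^3) · ((z^(-1))^3)) / ((y^4)^3)) / ((z^2)^3)    [power of a product]
= (((((y^2)^3) · ((z^2)^3)) · ((z^(-1))^3)) / ((y^4)^3)) / ((z^2)^3)    [power of a product]
= (((y^6 · ((z^2)^3)) · ((z^(-1))^3)) / ((y^4)^3)) / ((z^2)^3)    [power of a power]
= (((y^6 · z^6) · ((z^(-1))^3)) / ((y^4)^3)) / ((z^2)^3)    [power of a power]
= (((y^6 · z^6) · z^(-3)) / ((y^4)^3)) / ((z^2)^3)    [power of a power]
= (((y^6 · z^6) · z^(-3)) / y^12) / ((z^2)^3)    [power of a power]
= (((y^6 · z^6) · z^(-3)) / y^12) / z^6    [power of a power]
= y^(-6)·z^(-3)    [quotient of powers; product of powers]

y^(-6)·z^(-3)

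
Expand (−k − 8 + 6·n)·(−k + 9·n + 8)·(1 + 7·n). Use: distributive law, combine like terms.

k² + 7·k²·n − 15·k·n − 105·k·n² − 472·n − 114·n² − 64 + 378·n³

(−k − 8 + 6·n)·(−k + 9·n + 8)·(1 + 7·n)
= (k² − 9·k·n − 8·k + 8·k − 72·n − 64 − 6·k·n + 54·n² + 48·n)·(1 + 7·n)    [distributive law]
= (k² − 15·k·n − 24·n − 64 + 54·n²)·(1 + 7·n)    [combine like terms]
= k² + 7·k²·n − 15·k·n − 105·k·n² − 24·n − 168·n² − 64 − 448·n + 54·n² + 378·n³    [distributive law]
= k² + 7·k²·n − 15·k·n − 105·k·n² − 472·n − 114·n² − 64 + 378·n³    [combine like terms]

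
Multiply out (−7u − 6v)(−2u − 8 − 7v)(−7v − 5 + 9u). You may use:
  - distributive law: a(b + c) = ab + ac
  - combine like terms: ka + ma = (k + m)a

451u^2v + 434u^2 + 126u^3 − 265uv − 280u − 49uv^2 − 546v^2 − 240v − 294v^3

(−7u − 6v)(−2u − 8 − 7v)(−7v − 5 + 9u)
= (14u^2 + 56u + 49uv + 12uv + 48v + 42v^2)(−7v − 5 + 9u)    [distributive law]
= (14u^2 + 56u + 61uv + 48v + 42v^2)(−7v − 5 + 9u)    [combine like terms]
= −98u^2v − 70u^2 + 126u^3 − 392uv − 280u + 504u^2 − 427uv^2 − 305uv + 549u^2v − 336v^2 − 240v + 432uv − 294v^3 − 210v^2 + 378uv^2    [distributive law]
= 451u^2v + 434u^2 + 126u^3 − 265uv − 280u − 49uv^2 − 546v^2 − 240v − 294v^3    [combine like terms]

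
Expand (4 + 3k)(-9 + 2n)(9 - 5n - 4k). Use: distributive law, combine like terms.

(4 + 3k)(-9 + 2n)(9 - 5n - 4k)
= (-36 + 8n - 27k + 6kn)(9 - 5n - 4k)    [distributive law]
= -324 + 180n + 144k + 72n - 40n² - 32kn - 243k + 135kn + 108k² + 54kn - 30kn² - 24k²n    [distributive law]
= -324 + 252n - 99k - 40n² + 157kn + 108k² - 30kn² - 24k²n    [combine like terms]

-324 + 252n - 99k - 40n² + 157kn + 108k² - 30kn² - 24k²n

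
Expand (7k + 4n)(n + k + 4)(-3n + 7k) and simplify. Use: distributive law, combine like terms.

-5kn^2 + 56k^2n + 49k^3 + 28kn + 196k^2 - 12n^3 - 48n^2

(7k + 4n)(n + k + 4)(-3n + 7k)
= (7kn + 7k^2 + 28k + 4n^2 + 4kn + 16n)(-3n + 7k)    [distributive law]
= (11kn + 7k^2 + 28k + 4n^2 + 16n)(-3n + 7k)    [combine like terms]
= -33kn^2 + 77k^2n - 21k^2n + 49k^3 - 84kn + 196k^2 - 12n^3 + 28kn^2 - 48n^2 + 112kn    [distributive law]
= -5kn^2 + 56k^2n + 49k^3 + 28kn + 196k^2 - 12n^3 - 48n^2    [combine like terms]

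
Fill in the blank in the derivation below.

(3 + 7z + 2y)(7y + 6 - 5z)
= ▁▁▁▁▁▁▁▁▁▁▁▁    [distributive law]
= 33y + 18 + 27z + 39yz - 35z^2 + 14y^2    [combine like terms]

By distributive law:

21y + 18 - 15z + 49yz + 42z - 35z^2 + 14y^2 + 12y - 10yz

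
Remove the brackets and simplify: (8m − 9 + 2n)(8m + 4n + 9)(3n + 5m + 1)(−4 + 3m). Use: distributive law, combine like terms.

−1854m²n + 1296m³n − 1088m³ + 960m⁴ − 1471m² − 874mn² + 552m²n² − 615mn + 184n² + 1044n + 1377m + 324 − 96n³ + 72mn³

(8m − 9 + 2n)(8m + 4n + 9)(3n + 5m + 1)(−4 + 3m)
= (64m² + 32mn + 72m − 72m − 36n − 81 + 16mn + 8n² + 18n)(3n + 5m + 1)(−4 + 3m)    [distributive law]
= (64m² + 48mn − 18n − 81 + 8n²)(3n + 5m + 1)(−4 + 3m)    [combine like terms]
= (192m²n + 320m³ + 64m² + 144mn² + 240m²n + 48mn − 54n² − 90mn − 18n − 243n − 405m − 81 + 24n³ + 40mn² + 8n²)(−4 + 3m)    [distributive law]
= (432m²n + 320m³ + 64m² + 184mn² − 42mn − 46n² − 261n − 405m − 81 + 24n³)(−4 + 3m)    [combine like terms]
= −1728m²n + 1296m³n − 1280m³ + 960m⁴ − 256m² + 192m³ − 736mn² + 552m²n² + 168mn − 126m²n + 184n² − 138mn² + 1044n − 783mn + 1620m − 1215m² + 324 − 243m − 96n³ + 72mn³    [distributive law]
= −1854m²n + 1296m³n − 1088m³ + 960m⁴ − 1471m² − 874mn² + 552m²n² − 615mn + 184n² + 1044n + 1377m + 324 − 96n³ + 72mn³    [combine like terms]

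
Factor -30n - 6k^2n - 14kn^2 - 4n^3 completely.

2n(-15 - 3k^2 - 7kn - 2n^2)

-30n - 6k^2n - 14kn^2 - 4n^3
= 2(-15n - 3k^2n - 7kn^2 - 2n^3)    [factor out 2]
= 2n(-15 - 3k^2 - 7kn - 2n^2)    [factor out n]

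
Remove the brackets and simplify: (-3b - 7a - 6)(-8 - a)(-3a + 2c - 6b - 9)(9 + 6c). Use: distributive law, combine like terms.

-4239ab - 2772abc - 2592bc + 288bc² - 1296b² - 864b²c - 4536b - 459a²b - 306a²bc + 36abc² - 162ab² - 108ab²c - 2241a² - 1368a²c - 3096ac + 744ac² - 6318a - 189a³ - 126a³c + 84a²c² - 1728c + 576c² - 3888

(-3b - 7a - 6)(-8 - a)(-3a + 2c - 6b - 9)(9 + 6c)
= (24b + 3ab + 56a + 7a² + 48 + 6a)(-3a + 2c - 6b - 9)(9 + 6c)    [distributive law]
= (24b + 3ab + 62a + 7a² + 48)(-3a + 2c - 6b - 9)(9 + 6c)    [combine like terms]
= (-72ab + 48bc - 144b² - 216b - 9a²b + 6abc - 18ab² - 27ab - 186a² + 124ac - 372ab - 558a - 21a³ + 14a²c - 42a²b - 63a² - 144a + 96c - 288b - 432)(9 + 6c)    [distributive law]
= (-471ab + 48bc - 144b² - 504b - 51a²b + 6abc - 18ab² - 249a² + 124ac - 702a - 21a³ + 14a²c + 96c - 432)(9 + 6c)    [combine like terms]
= -4239ab - 2826abc + 432bc + 288bc² - 1296b² - 864b²c - 4536b - 3024bc - 459a²b - 306a²bc + 54abc + 36abc² - 162ab² - 108ab²c - 2241a² - 1494a²c + 1116ac + 744ac² - 6318a - 4212ac - 189a³ - 126a³c + 126a²c + 84a²c² + 864c + 576c² - 3888 - 2592c    [distributive law]
= -4239ab - 2772abc - 2592bc + 288bc² - 1296b² - 864b²c - 4536b - 459a²b - 306a²bc + 36abc² - 162ab² - 108ab²c - 2241a² - 1368a²c - 3096ac + 744ac² - 6318a - 189a³ - 126a³c + 84a²c² - 1728c + 576c² - 3888    [combine like terms]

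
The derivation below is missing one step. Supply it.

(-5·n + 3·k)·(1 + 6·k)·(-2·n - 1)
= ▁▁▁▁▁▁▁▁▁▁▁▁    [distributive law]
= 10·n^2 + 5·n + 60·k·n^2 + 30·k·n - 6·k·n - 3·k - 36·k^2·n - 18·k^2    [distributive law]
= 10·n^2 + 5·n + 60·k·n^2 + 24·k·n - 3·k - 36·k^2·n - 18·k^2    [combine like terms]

After distributive law, the bracketed line is:

(-5·n - 30·k·n + 3·k + 18·k^2)·(-2·n - 1)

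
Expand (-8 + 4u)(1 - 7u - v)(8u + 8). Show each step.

(-8 + 4u)(1 - 7u - v)(8u + 8)
= (-8 + 56u + 8v + 4u - 28u^2 - 4uv)(8u + 8)    [distributive law]
= (-8 + 60u + 8v - 28u^2 - 4uv)(8u + 8)    [combine like terms]
= -64u - 64 + 480u^2 + 480u + 64uv + 64v - 224u^3 - 224u^2 - 32u^2v - 32uv    [distributive law]
= 416u - 64 + 256u^2 + 32uv + 64v - 224u^3 - 32u^2v    [combine like terms]

416u - 64 + 256u^2 + 32uv + 64v - 224u^3 - 32u^2v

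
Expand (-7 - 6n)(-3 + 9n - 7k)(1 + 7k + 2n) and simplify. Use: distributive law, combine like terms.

(-7 - 6n)(-3 + 9n - 7k)(1 + 7k + 2n)
= (21 - 63n + 49k + 18n - 54n^2 + 42kn)(1 + 7k + 2n)    [distributive law]
= (21 - 45n + 49k - 54n^2 + 42kn)(1 + 7k + 2n)    [combine like terms]
= 21 + 147k + 42n - 45n - 315kn - 90n^2 + 49k + 343k^2 + 98kn - 54n^2 - 378kn^2 - 108n^3 + 42kn + 294k^2n + 84kn^2    [distributive law]
= 21 + 196k - 3n - 175kn - 144n^2 + 343k^2 - 294kn^2 - 108n^3 + 294k^2n    [combine like terms]

21 + 196k - 3n - 175kn - 144n^2 + 343k^2 - 294kn^2 - 108n^3 + 294k^2n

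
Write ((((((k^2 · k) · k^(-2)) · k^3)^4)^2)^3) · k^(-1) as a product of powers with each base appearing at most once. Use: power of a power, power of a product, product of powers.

k^95

((((((k^2 · k) · k^(-2)) · k^3)^4)^2)^3) · k^(-1)
= (((((k^2 · k) · k^(-2)) · k^3)^4)^6) · k^(-1)    [power of a power]
= ((((k^2 · k) · k^(-2)) · k^3)^24) · k^(-1)    [power of a power]
= ((((k^2 · k) · k^(-2))^24) · ((k^3)^24)) · k^(-1)    [power of a product]
= ((((k^2 · k)^24) · ((k^(-2))^24)) · ((k^3)^24)) · k^(-1)    [power of a product]
= (((((k^2)^24) · (k^24)) · ((k^(-2))^24)) · ((k^3)^24)) · k^(-1)    [power of a product]
= (((k^48 · (k^24)) · ((k^(-2))^24)) · ((k^3)^24)) · k^(-1)    [power of a power]
= ((k^72 · ((k^(-2))^24)) · ((k^3)^24)) · k^(-1)    [product of powers]
= ((k^72 · k^(-48)) · ((k^3)^24)) · k^(-1)    [power of a power]
= (k^24 · ((k^3)^24)) · k^(-1)    [product of powers]
= (k^24 · k^72) · k^(-1)    [power of a power]
= k^96 · k^(-1)    [product of powers]
= k^95    [product of powers]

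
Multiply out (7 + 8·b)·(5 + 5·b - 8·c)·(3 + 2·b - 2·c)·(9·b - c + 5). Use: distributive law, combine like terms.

2420·b - 1295·c + 525 + 4005·b^2 - 4707·b·c + 798·c^2 + 2830·b^3 - 5396·b^2·c + 2102·b·c^2 - 112·c^3 + 720·b^4 - 1952·b^3·c + 1360·b^2·c^2 - 128·b·c^3

(7 + 8·b)·(5 + 5·b - 8·c)·(3 + 2·b - 2·c)·(9·b - c + 5)
= (35 + 35·b - 56·c + 40·b + 40·b^2 - 64·b·c)·(3 + 2·b - 2·c)·(9·b - c + 5)    [distributive law]
= (35 + 75·b - 56·c + 40·b^2 - 64·b·c)·(3 + 2·b - 2·c)·(9·b - c + 5)    [combine like terms]
= (105 + 70·b - 70·c + 225·b + 150·b^2 - 150·b·c - 168·c - 112·b·c + 112·c^2 + 120·b^2 + 80·b^3 - 80·b^2·c - 192·b·c - 128·b^2·c + 128·b·c^2)·(9·b - c + 5)    [distributive law]
= (105 + 295·b - 238·c + 270·b^2 - 454·b·c + 112·c^2 + 80·b^3 - 208·b^2·c + 128·b·c^2)·(9·b - c + 5)    [combine like terms]
= 945·b - 105·c + 525 + 2655·b^2 - 295·b·c + 1475·b - 2142·b·c + 238·c^2 - 1190·c + 2430·b^3 - 270·b^2·c + 1350·b^2 - 4086·b^2·c + 454·b·c^2 - 2270·b·c + 1008·b·c^2 - 112·c^3 + 560·c^2 + 720·b^4 - 80·b^3·c + 400·b^3 - 1872·b^3·c + 208·b^2·c^2 - 1040·b^2·c + 1152·b^2·c^2 - 128·b·c^3 + 640·b·c^2    [distributive law]
= 2420·b - 1295·c + 525 + 4005·b^2 - 4707·b·c + 798·c^2 + 2830·b^3 - 5396·b^2·c + 2102·b·c^2 - 112·c^3 + 720·b^4 - 1952·b^3·c + 1360·b^2·c^2 - 128·b·c^3    [combine like terms]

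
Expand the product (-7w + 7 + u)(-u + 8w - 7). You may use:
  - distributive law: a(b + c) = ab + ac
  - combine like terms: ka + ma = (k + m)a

(-7w + 7 + u)(-u + 8w - 7)
= 7uw - 56w² + 49w - 7u + 56w - 49 - u² + 8uw - 7u    [distributive law]
= 15uw - 56w² + 105w - 14u - 49 - u²    [combine like terms]

15uw - 56w² + 105w - 14u - 49 - u²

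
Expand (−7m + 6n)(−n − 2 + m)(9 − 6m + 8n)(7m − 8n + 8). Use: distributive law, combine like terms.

2211m²n − 2338mn² + 644mn − 1274m³n + 2052m²n² − 1456mn³ − 294m² + 1008m − 693m³ + 294m⁴ + 816n³ − 336n² + 384n⁴ − 864n

(−7m + 6n)(−n − 2 + m)(9 − 6m + 8n)(7m − 8n + 8)
= (7mn + 14m − 7m² − 6n² − 12n + 6mn)(9 − 6m + 8n)(7m − 8n + 8)    [distributive law]
= (13mn + 14m − 7m² − 6n² − 12n)(9 − 6m + 8n)(7m − 8n + 8)    [combine like terms]
= (117mn − 78m²n + 104mn² + 126m − 84m² + 112mn − 63m² + 42m³ − 56m²n − 54n² + 36mn² − 48n³ − 108n + 72mn − 96n²)(7m − 8n + 8)    [distributive law]
= (301mn − 134m²n + 140mn² + 126m − 147m² + 42m³ − 150n² − 48n³ − 108n)(7m − 8n + 8)    [combine like terms]
= 2107m²n − 2408mn² + 2408mn − 938m³n + 1072m²n² − 1072m²n + 980m²n² − 1120mn³ + 1120mn² + 882m² − 1008mn + 1008m − 1029m³ + 1176m²n − 1176m² + 294m⁴ − 336m³n + 336m³ − 1050mn² + 1200n³ − 1200n² − 336mn³ + 384n⁴ − 384n³ − 756mn + 864n² − 864n    [distributive law]
= 2211m²n − 2338mn² + 644mn − 1274m³n + 2052m²n² − 1456mn³ − 294m² + 1008m − 693m³ + 294m⁴ + 816n³ − 336n² + 384n⁴ − 864n    [combine like terms]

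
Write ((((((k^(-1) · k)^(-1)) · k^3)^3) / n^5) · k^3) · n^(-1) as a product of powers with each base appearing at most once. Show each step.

k^12·n^(-6)

((((((k^(-1) · k)^(-1)) · k^3)^3) / n^5) · k^3) · n^(-1)
= ((((((k^(-1) · k)^(-1))^3) · ((k^3)^3)) / n^5) · k^3) · n^(-1)    [power of a product]
= (((((k^(-1) · k)^(-3)) · ((k^3)^3)) / n^5) · k^3) · n^(-1)    [power of a power]
= ((((((k^(-1))^(-3)) · (k^(-3))) · ((k^3)^3)) / n^5) · k^3) · n^(-1)    [power of a product]
= ((((k^3 · (k^(-3))) · ((k^3)^3)) / n^5) · k^3) · n^(-1)    [power of a power]
= (((k^0 · ((k^3)^3)) / n^5) · k^3) · n^(-1)    [product of powers]
= (((k^0 · k^9) / n^5) · k^3) · n^(-1)    [power of a power]
= ((k^9 / n^5) · k^3) · n^(-1)    [product of powers]
= k^12·n^(-6)    [quotient of powers; product of powers]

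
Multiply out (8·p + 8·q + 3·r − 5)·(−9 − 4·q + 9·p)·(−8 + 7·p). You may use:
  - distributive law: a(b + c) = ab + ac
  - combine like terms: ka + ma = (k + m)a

1251·p − 1395·p^2 − 684·p·q + 280·p^2·q + 504·p^3 + 416·q + 256·q^2 − 224·p·q^2 + 216·r − 405·p·r + 96·q·r − 84·p·q·r + 189·p^2·r − 360

(8·p + 8·q + 3·r − 5)·(−9 − 4·q + 9·p)·(−8 + 7·p)
= (−72·p − 32·p·q + 72·p^2 − 72·q − 32·q^2 + 72·p·q − 27·r − 12·q·r + 27·p·r + 45 + 20·q − 45·p)·(−8 + 7·p)    [distributive law]
= (−117·p + 40·p·q + 72·p^2 − 52·q − 32·q^2 − 27·r − 12·q·r + 27·p·r + 45)·(−8 + 7·p)    [combine like terms]
= 936·p − 819·p^2 − 320·p·q + 280·p^2·q − 576·p^2 + 504·p^3 + 416·q − 364·p·q + 256·q^2 − 224·p·q^2 + 216·r − 189·p·r + 96·q·r − 84·p·q·r − 216·p·r + 189·p^2·r − 360 + 315·p    [distributive law]
= 1251·p − 1395·p^2 − 684·p·q + 280·p^2·q + 504·p^3 + 416·q + 256·q^2 − 224·p·q^2 + 216·r − 405·p·r + 96·q·r − 84·p·q·r + 189·p^2·r − 360    [combine like terms]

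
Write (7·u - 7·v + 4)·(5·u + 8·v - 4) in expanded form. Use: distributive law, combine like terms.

35·u^2 + 21·u·v - 8·u - 56·v^2 + 60·v - 16

(7·u - 7·v + 4)·(5·u + 8·v - 4)
= 35·u^2 + 56·u·v - 28·u - 35·u·v - 56·v^2 + 28·v + 20·u + 32·v - 16    [distributive law]
= 35·u^2 + 21·u·v - 8·u - 56·v^2 + 60·v - 16    [combine like terms]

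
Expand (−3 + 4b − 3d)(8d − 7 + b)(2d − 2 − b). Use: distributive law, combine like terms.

42d² + 48d − 117bd − 42 + 41b + 23b² + 82bd² − 21b²d − 4b³ − 48d³

(−3 + 4b − 3d)(8d − 7 + b)(2d − 2 − b)
= (−24d + 21 − 3b + 32bd − 28b + 4b² − 24d² + 21d − 3bd)(2d − 2 − b)    [distributive law]
= (−3d + 21 − 31b + 29bd + 4b² − 24d²)(2d − 2 − b)    [combine like terms]
= −6d² + 6d + 3bd + 42d − 42 − 21b − 62bd + 62b + 31b² + 58bd² − 58bd − 29b²d + 8b²d − 8b² − 4b³ − 48d³ + 48d² + 24bd²    [distributive law]
= 42d² + 48d − 117bd − 42 + 41b + 23b² + 82bd² − 21b²d − 4b³ − 48d³    [combine like terms]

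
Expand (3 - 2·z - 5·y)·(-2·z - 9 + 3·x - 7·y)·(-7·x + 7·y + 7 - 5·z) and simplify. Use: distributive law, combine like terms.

(3 - 2·z - 5·y)·(-2·z - 9 + 3·x - 7·y)·(-7·x + 7·y + 7 - 5·z)
= (-6·z - 27 + 9·x - 21·y + 4·z^2 + 18·z - 6·x·z + 14·y·z + 10·y·z + 45·y - 15·x·y + 35·y^2)·(-7·x + 7·y + 7 - 5·z)    [distributive law]
= (12·z - 27 + 9·x + 24·y + 4·z^2 - 6·x·z + 24·y·z - 15·x·y + 35·y^2)·(-7·x + 7·y + 7 - 5·z)    [combine like terms]
= -84·x·z + 84·y·z + 84·z - 60·z^2 + 189·x - 189·y - 189 + 135·z - 63·x^2 + 63·x·y + 63·x - 45·x·z - 168·x·y + 168·y^2 + 168·y - 120·y·z - 28·x·z^2 + 28·y·z^2 + 28·z^2 - 20·z^3 + 42·x^2·z - 42·x·y·z - 42·x·z + 30·x·z^2 - 168·x·y·z + 168·y^2·z + 168·y·z - 120·y·z^2 + 105·x^2·y - 105·x·y^2 - 105·x·y + 75·x·y·z - 245·x·y^2 + 245·y^3 + 245·y^2 - 175·y^2·z    [distributive law]
= -171·x·z + 132·y·z + 219·z - 32·z^2 + 252·x - 21·y - 189 - 63·x^2 - 210·x·y + 413·y^2 + 2·x·z^2 - 92·y·z^2 - 20·z^3 + 42·x^2·z - 135·x·y·z - 7·y^2·z + 105·x^2·y - 350·x·y^2 + 245·y^3    [combine like terms]

-171·x·z + 132·y·z + 219·z - 32·z^2 + 252·x - 21·y - 189 - 63·x^2 - 210·x·y + 413·y^2 + 2·x·z^2 - 92·y·z^2 - 20·z^3 + 42·x^2·z - 135·x·y·z - 7·y^2·z + 105·x^2·y - 350·x·y^2 + 245·y^3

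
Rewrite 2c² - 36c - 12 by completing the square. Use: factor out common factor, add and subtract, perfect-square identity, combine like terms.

2c² - 36c - 12
= 2(c² - 18c) - 12    [factor out 2 from the c-terms]
= 2(c² - 18c + 81 - 81) - 12    [add and subtract 81 inside the bracket]
= 2(c - 9)² - 162 - 12    [perfect-square identity]
= 2(c - 9)² - 174    [combine constants]

2(c - 9)² - 174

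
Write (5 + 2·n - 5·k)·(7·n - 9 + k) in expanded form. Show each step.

17·n - 45 + 50·k + 14·n^2 - 33·k·n - 5·k^2

(5 + 2·n - 5·k)·(7·n - 9 + k)
= 35·n - 45 + 5·k + 14·n^2 - 18·n + 2·k·n - 35·k·n + 45·k - 5·k^2    [distributive law]
= 17·n - 45 + 50·k + 14·n^2 - 33·k·n - 5·k^2    [combine like terms]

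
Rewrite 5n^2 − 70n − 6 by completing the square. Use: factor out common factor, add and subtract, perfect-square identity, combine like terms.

5n^2 − 70n − 6
= 5(n^2 − 14n) − 6    [factor out 5 from the n-terms]
= 5(n^2 − 14n + 49 − 49) − 6    [add and subtract 49 inside the bracket]
= 5(n − 7)^2 − 245 − 6    [perfect-square identity]
= 5(n − 7)^2 − 251    [combine constants]

5(n − 7)^2 − 251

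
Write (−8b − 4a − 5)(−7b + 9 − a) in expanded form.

(−8b − 4a − 5)(−7b + 9 − a)
= 56b^2 − 72b + 8ab + 28ab − 36a + 4a^2 + 35b − 45 + 5a    [distributive law]
= 56b^2 − 37b + 36ab − 31a + 4a^2 − 45    [combine like terms]

56b^2 − 37b + 36ab − 31a + 4a^2 − 45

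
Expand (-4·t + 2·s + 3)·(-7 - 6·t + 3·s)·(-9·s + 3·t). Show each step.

-105·s·t + 30·t^2 - 288·s·t^2 + 72·t^3 + 234·s^2·t + 45·s^2 - 54·s^3 + 189·s - 63·t

(-4·t + 2·s + 3)·(-7 - 6·t + 3·s)·(-9·s + 3·t)
= (28·t + 24·t^2 - 12·s·t - 14·s - 12·s·t + 6·s^2 - 21 - 18·t + 9·s)·(-9·s + 3·t)    [distributive law]
= (10·t + 24·t^2 - 24·s·t - 5·s + 6·s^2 - 21)·(-9·s + 3·t)    [combine like terms]
= -90·s·t + 30·t^2 - 216·s·t^2 + 72·t^3 + 216·s^2·t - 72·s·t^2 + 45·s^2 - 15·s·t - 54·s^3 + 18·s^2·t + 189·s - 63·t    [distributive law]
= -105·s·t + 30·t^2 - 288·s·t^2 + 72·t^3 + 234·s^2·t + 45·s^2 - 54·s^3 + 189·s - 63·t    [combine like terms]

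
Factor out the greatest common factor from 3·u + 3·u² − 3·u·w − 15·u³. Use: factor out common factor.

3·u + 3·u² − 3·u·w − 15·u³
= 3(u + u² − u·w − 5·u³)    [factor out 3]
= 3·u(1 + u − w − 5·u²)    [factor out u]

3·u(1 + u − w − 5·u²)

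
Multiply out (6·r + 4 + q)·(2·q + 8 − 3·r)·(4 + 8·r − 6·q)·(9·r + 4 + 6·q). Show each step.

1548·q·r² + 1040·q·r − 1256·q²·r + 756·q·r³ + 738·q²·r² − 336·q³·r + 4464·r² + 2752·r + 1368·r³ − 1296·r⁴ + 256·q − 1120·q² − 576·q³ + 512 − 72·q⁴

(6·r + 4 + q)·(2·q + 8 − 3·r)·(4 + 8·r − 6·q)·(9·r + 4 + 6·q)
= (12·q·r + 48·r − 18·r² + 8·q + 32 − 12·r + 2·q² + 8·q − 3·q·r)·(4 + 8·r − 6·q)·(9·r + 4 + 6·q)    [distributive law]
= (9·q·r + 36·r − 18·r² + 16·q + 32 + 2·q²)·(4 + 8·r − 6·q)·(9·r + 4 + 6·q)    [combine like terms]
= (36·q·r + 72·q·r² − 54·q²·r + 144·r + 288·r² − 216·q·r − 72·r² − 144·r³ + 108·q·r² + 64·q + 128·q·r − 96·q² + 128 + 256·r − 192·q + 8·q² + 16·q²·r − 12·q³)·(9·r + 4 + 6·q)    [distributive law]
= (−52·q·r + 180·q·r² − 38·q²·r + 400·r + 216·r² − 144·r³ − 128·q − 88·q² + 128 − 12·q³)·(9·r + 4 + 6·q)    [combine like terms]
= −468·q·r² − 208·q·r − 312·q²·r + 1620·q·r³ + 720·q·r² + 1080·q²·r² − 342·q²·r² − 152·q²·r − 228·q³·r + 3600·r² + 1600·r + 2400·q·r + 1944·r³ + 864·r² + 1296·q·r² − 1296·r⁴ − 576·r³ − 864·q·r³ − 1152·q·r − 512·q − 768·q² − 792·q²·r − 352·q² − 528·q³ + 1152·r + 512 + 768·q − 108·q³·r − 48·q³ − 72·q⁴    [distributive law]
= 1548·q·r² + 1040·q·r − 1256·q²·r + 756·q·r³ + 738·q²·r² − 336·q³·r + 4464·r² + 2752·r + 1368·r³ − 1296·r⁴ + 256·q − 1120·q² − 576·q³ + 512 − 72·q⁴    [combine like terms]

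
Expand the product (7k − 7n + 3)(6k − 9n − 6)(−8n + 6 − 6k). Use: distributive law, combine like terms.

(7k − 7n + 3)(6k − 9n − 6)(−8n + 6 − 6k)
= (42k^2 − 63kn − 42k − 42kn + 63n^2 + 42n + 18k − 27n − 18)(−8n + 6 − 6k)    [distributive law]
= (42k^2 − 105kn − 24k + 63n^2 + 15n − 18)(−8n + 6 − 6k)    [combine like terms]
= −336k^2n + 252k^2 − 252k^3 + 840kn^2 − 630kn + 630k^2n + 192kn − 144k + 144k^2 − 504n^3 + 378n^2 − 378kn^2 − 120n^2 + 90n − 90kn + 144n − 108 + 108k    [distributive law]
= 294k^2n + 396k^2 − 252k^3 + 462kn^2 − 528kn − 36k − 504n^3 + 258n^2 + 234n − 108    [combine like terms]

294k^2n + 396k^2 − 252k^3 + 462kn^2 − 528kn − 36k − 504n^3 + 258n^2 + 234n − 108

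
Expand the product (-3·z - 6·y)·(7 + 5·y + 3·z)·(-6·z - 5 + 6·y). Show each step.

171·z^2 + 105·z + 291·y·z + 144·y·z^2 - 18·y^2·z + 54·z^3 + 210·y - 102·y^2 - 180·y^3

(-3·z - 6·y)·(7 + 5·y + 3·z)·(-6·z - 5 + 6·y)
= (-21·z - 15·y·z - 9·z^2 - 42·y - 30·y^2 - 18·y·z)·(-6·z - 5 + 6·y)    [distributive law]
= (-21·z - 33·y·z - 9·z^2 - 42·y - 30·y^2)·(-6·z - 5 + 6·y)    [combine like terms]
= 126·z^2 + 105·z - 126·y·z + 198·y·z^2 + 165·y·z - 198·y^2·z + 54·z^3 + 45·z^2 - 54·y·z^2 + 252·y·z + 210·y - 252·y^2 + 180·y^2·z + 150·y^2 - 180·y^3    [distributive law]
= 171·z^2 + 105·z + 291·y·z + 144·y·z^2 - 18·y^2·z + 54·z^3 + 210·y - 102·y^2 - 180·y^3    [combine like terms]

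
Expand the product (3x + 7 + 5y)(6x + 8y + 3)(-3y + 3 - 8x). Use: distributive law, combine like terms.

(3x + 7 + 5y)(6x + 8y + 3)(-3y + 3 - 8x)
= (18x^2 + 24xy + 9x + 42x + 56y + 21 + 30xy + 40y^2 + 15y)(-3y + 3 - 8x)    [distributive law]
= (18x^2 + 54xy + 51x + 71y + 21 + 40y^2)(-3y + 3 - 8x)    [combine like terms]
= -54x^2y + 54x^2 - 144x^3 - 162xy^2 + 162xy - 432x^2y - 153xy + 153x - 408x^2 - 213y^2 + 213y - 568xy - 63y + 63 - 168x - 120y^3 + 120y^2 - 320xy^2    [distributive law]
= -486x^2y - 354x^2 - 144x^3 - 482xy^2 - 559xy - 15x - 93y^2 + 150y + 63 - 120y^3    [combine like terms]

-486x^2y - 354x^2 - 144x^3 - 482xy^2 - 559xy - 15x - 93y^2 + 150y + 63 - 120y^3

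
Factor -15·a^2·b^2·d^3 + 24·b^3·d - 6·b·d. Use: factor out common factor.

-15·a^2·b^2·d^3 + 24·b^3·d - 6·b·d
= 3(-5·a^2·b^2·d^3 + 8·b^3·d - 2·b·d)    [factor out 3]
= 3·b·d(-5·a^2·b·d^2 + 8·b^2 - 2)    [factor out b·d]

3·b·d(-5·a^2·b·d^2 + 8·b^2 - 2)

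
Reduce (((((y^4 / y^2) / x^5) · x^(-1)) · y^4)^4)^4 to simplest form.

x^(-96)y^96

(((((y^4 / y^2) / x^5) · x^(-1)) · y^4)^4)^4
= ((((y^4 / y^2) / x^5) · x^(-1)) · y^4)^16    [power of a power]
= ((((y^4 / y^2) / x^5) · x^(-1))^16) · ((y^4)^16)    [power of a product]
= ((((y^4 / y^2) / x^5)^16) · ((x^(-1))^16)) · ((y^4)^16)    [power of a product]
= ((((y^4 / y^2)^16) / ((x^5)^16)) · ((x^(-1))^16)) · ((y^4)^16)    [power of a quotient]
= (((((y^4)^16) / ((y^2)^16)) / ((x^5)^16)) · ((x^(-1))^16)) · ((y^4)^16)    [power of a quotient]
= (((y^64 / ((y^2)^16)) / ((x^5)^16)) · ((x^(-1))^16)) · ((y^4)^16)    [power of a power]
= (((y^64 / y^32) / ((x^5)^16)) · ((x^(-1))^16)) · ((y^4)^16)    [power of a power]
= ((y^32 / ((x^5)^16)) · ((x^(-1))^16)) · ((y^4)^16)    [quotient of powers]
= ((y^32 / x^80) · ((x^(-1))^16)) · ((y^4)^16)    [power of a power]
= ((y^32 / x^80) · x^(-16)) · ((y^4)^16)    [power of a power]
= ((y^32 / x^80) · x^(-16)) · y^64    [power of a power]
= x^(-96)y^96    [quotient of powers; product of powers]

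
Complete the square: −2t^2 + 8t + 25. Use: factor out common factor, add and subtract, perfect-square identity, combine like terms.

−2(t − 2)^2 + 33

−2t^2 + 8t + 25
= −2(t^2 − 4t) + 25    [factor out -2 from the t-terms]
= −2(t^2 − 4t + 4 − 4) + 25    [add and subtract 4 inside the bracket]
= −2(t − 2)^2 + 8 + 25    [perfect-square identity]
= −2(t − 2)^2 + 33    [combine constants]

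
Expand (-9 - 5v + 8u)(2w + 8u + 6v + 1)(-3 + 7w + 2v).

-9w - 126w^2 - 419vw + 192u - 496uw - 152uv + 159v - 28v^2 + 27 - 70vw^2 - 230v^2w + 88uvw + 16uv^2 - 60v^3 + 112uw^2 - 192u^2 + 448u^2w + 128u^2v

(-9 - 5v + 8u)(2w + 8u + 6v + 1)(-3 + 7w + 2v)
= (-18w - 72u - 54v - 9 - 10vw - 40uv - 30v^2 - 5v + 16uw + 64u^2 + 48uv + 8u)(-3 + 7w + 2v)    [distributive law]
= (-18w - 64u - 59v - 9 - 10vw + 8uv - 30v^2 + 16uw + 64u^2)(-3 + 7w + 2v)    [combine like terms]
= 54w - 126w^2 - 36vw + 192u - 448uw - 128uv + 177v - 413vw - 118v^2 + 27 - 63w - 18v + 30vw - 70vw^2 - 20v^2w - 24uv + 56uvw + 16uv^2 + 90v^2 - 210v^2w - 60v^3 - 48uw + 112uw^2 + 32uvw - 192u^2 + 448u^2w + 128u^2v    [distributive law]
= -9w - 126w^2 - 419vw + 192u - 496uw - 152uv + 159v - 28v^2 + 27 - 70vw^2 - 230v^2w + 88uvw + 16uv^2 - 60v^3 + 112uw^2 - 192u^2 + 448u^2w + 128u^2v    [combine like terms]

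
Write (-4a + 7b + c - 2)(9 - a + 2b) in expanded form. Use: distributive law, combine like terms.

-34a + 4a² - 15ab + 59b + 14b² + 9c - ac + 2bc - 18

(-4a + 7b + c - 2)(9 - a + 2b)
= -36a + 4a² - 8ab + 63b - 7ab + 14b² + 9c - ac + 2bc - 18 + 2a - 4b    [distributive law]
= -34a + 4a² - 15ab + 59b + 14b² + 9c - ac + 2bc - 18    [combine like terms]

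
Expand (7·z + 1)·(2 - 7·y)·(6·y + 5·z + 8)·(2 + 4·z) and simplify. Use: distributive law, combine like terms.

(7·z + 1)·(2 - 7·y)·(6·y + 5·z + 8)·(2 + 4·z)
= (14·z - 49·y·z + 2 - 7·y)·(6·y + 5·z + 8)·(2 + 4·z)    [distributive law]
= (84·y·z + 70·z^2 + 112·z - 294·y^2·z - 245·y·z^2 - 392·y·z + 12·y + 10·z + 16 - 42·y^2 - 35·y·z - 56·y)·(2 + 4·z)    [distributive law]
= (-343·y·z + 70·z^2 + 122·z - 294·y^2·z - 245·y·z^2 - 44·y + 16 - 42·y^2)·(2 + 4·z)    [combine like terms]
= -686·y·z - 1372·y·z^2 + 140·z^2 + 280·z^3 + 244·z + 488·z^2 - 588·y^2·z - 1176·y^2·z^2 - 490·y·z^2 - 980·y·z^3 - 88·y - 176·y·z + 32 + 64·z - 84·y^2 - 168·y^2·z    [distributive law]
= -862·y·z - 1862·y·z^2 + 628·z^2 + 280·z^3 + 308·z - 756·y^2·z - 1176·y^2·z^2 - 980·y·z^3 - 88·y + 32 - 84·y^2    [combine like terms]

-862·y·z - 1862·y·z^2 + 628·z^2 + 280·z^3 + 308·z - 756·y^2·z - 1176·y^2·z^2 - 980·y·z^3 - 88·y + 32 - 84·y^2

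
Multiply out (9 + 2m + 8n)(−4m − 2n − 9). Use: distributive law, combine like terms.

−54m − 90n − 81 − 8m^2 − 36mn − 16n^2

(9 + 2m + 8n)(−4m − 2n − 9)
= −36m − 18n − 81 − 8m^2 − 4mn − 18m − 32mn − 16n^2 − 72n    [distributive law]
= −54m − 90n − 81 − 8m^2 − 36mn − 16n^2    [combine like terms]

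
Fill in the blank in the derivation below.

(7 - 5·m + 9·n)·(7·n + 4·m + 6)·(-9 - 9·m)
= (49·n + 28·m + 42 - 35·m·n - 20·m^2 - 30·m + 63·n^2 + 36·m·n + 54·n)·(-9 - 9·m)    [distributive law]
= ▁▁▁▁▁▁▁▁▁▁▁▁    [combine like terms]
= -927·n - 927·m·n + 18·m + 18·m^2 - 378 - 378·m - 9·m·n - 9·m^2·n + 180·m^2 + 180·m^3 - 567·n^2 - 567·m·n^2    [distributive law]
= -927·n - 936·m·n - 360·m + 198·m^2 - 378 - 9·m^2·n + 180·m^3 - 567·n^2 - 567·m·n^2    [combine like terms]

After combine like terms, the bracketed line is:

(103·n - 2·m + 42 + m·n - 20·m^2 + 63·n^2)·(-9 - 9·m)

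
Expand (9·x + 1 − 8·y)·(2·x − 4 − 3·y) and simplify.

(9·x + 1 − 8·y)·(2·x − 4 − 3·y)
= 18·x² − 36·x − 27·x·y + 2·x − 4 − 3·y − 16·x·y + 32·y + 24·y²    [distributive law]
= 18·x² − 34·x − 43·x·y − 4 + 29·y + 24·y²    [combine like terms]

18·x² − 34·x − 43·x·y − 4 + 29·y + 24·y²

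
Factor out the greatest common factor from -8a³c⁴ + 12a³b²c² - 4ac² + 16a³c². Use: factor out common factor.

4ac²(-2a²c² + 3a²b² - 1 + 4a²)

-8a³c⁴ + 12a³b²c² - 4ac² + 16a³c²
= 4(-2a³c⁴ + 3a³b²c² - ac² + 4a³c²)    [factor out 4]
= 4ac²(-2a²c² + 3a²b² - 1 + 4a²)    [factor out ac²]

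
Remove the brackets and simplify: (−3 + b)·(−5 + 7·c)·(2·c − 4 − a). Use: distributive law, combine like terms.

(−3 + b)·(−5 + 7·c)·(2·c − 4 − a)
= (15 − 21·c − 5·b + 7·b·c)·(2·c − 4 − a)    [distributive law]
= 30·c − 60 − 15·a − 42·c² + 84·c + 21·a·c − 10·b·c + 20·b + 5·a·b + 14·b·c² − 28·b·c − 7·a·b·c    [distributive law]
= 114·c − 60 − 15·a − 42·c² + 21·a·c − 38·b·c + 20·b + 5·a·b + 14·b·c² − 7·a·b·c    [combine like terms]

114·c − 60 − 15·a − 42·c² + 21·a·c − 38·b·c + 20·b + 5·a·b + 14·b·c² − 7·a·b·c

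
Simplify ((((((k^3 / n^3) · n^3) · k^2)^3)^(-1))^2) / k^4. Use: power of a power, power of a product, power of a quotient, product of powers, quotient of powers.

k^(-34)

((((((k^3 / n^3) · n^3) · k^2)^3)^(-1))^2) / k^4
= (((((k^3 / n^3) · n^3) · k^2)^3)^(-2)) / k^4    [power of a power]
= ((((k^3 / n^3) · n^3) · k^2)^(-6)) / k^4    [power of a power]
= ((((k^3 / n^3) · n^3)^(-6)) · ((k^2)^(-6))) / k^4    [power of a product]
= ((((k^3 / n^3)^(-6)) · ((n^3)^(-6))) · ((k^2)^(-6))) / k^4    [power of a product]
= (((((k^3)^(-6)) / ((n^3)^(-6))) · ((n^3)^(-6))) · ((k^2)^(-6))) / k^4    [power of a quotient]
= (((k^(-18) / ((n^3)^(-6))) · ((n^3)^(-6))) · ((k^2)^(-6))) / k^4    [power of a power]
= (((k^(-18) / n^(-18)) · ((n^3)^(-6))) · ((k^2)^(-6))) / k^4    [power of a power]
= (((k^(-18) / n^(-18)) · n^(-18)) · ((k^2)^(-6))) / k^4    [power of a power]
= (((k^(-18) / n^(-18)) · n^(-18)) · k^(-12)) / k^4    [power of a power]
= k^(-34)    [quotient of powers; product of powers]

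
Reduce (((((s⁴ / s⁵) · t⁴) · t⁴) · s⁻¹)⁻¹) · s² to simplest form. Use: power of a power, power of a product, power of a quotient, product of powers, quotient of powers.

s⁴·t⁻⁸

(((((s⁴ / s⁵) · t⁴) · t⁴) · s⁻¹)⁻¹) · s²
= (((((s⁴ / s⁵) · t⁴) · t⁴)⁻¹) · ((s⁻¹)⁻¹)) · s²    [power of a product]
= (((((s⁴ / s⁵) · t⁴)⁻¹) · ((t⁴)⁻¹)) · ((s⁻¹)⁻¹)) · s²    [power of a product]
= (((((s⁴ / s⁵)⁻¹) · ((t⁴)⁻¹)) · ((t⁴)⁻¹)) · ((s⁻¹)⁻¹)) · s²    [power of a product]
= ((((((s⁴)⁻¹) / ((s⁵)⁻¹)) · ((t⁴)⁻¹)) · ((t⁴)⁻¹)) · ((s⁻¹)⁻¹)) · s²    [power of a quotient]
= ((((s⁻⁴ / ((s⁵)⁻¹)) · ((t⁴)⁻¹)) · ((t⁴)⁻¹)) · ((s⁻¹)⁻¹)) · s²    [power of a power]
= ((((s⁻⁴ / s⁻⁵) · ((t⁴)⁻¹)) · ((t⁴)⁻¹)) · ((s⁻¹)⁻¹)) · s²    [power of a power]
= (((s · ((t⁴)⁻¹)) · ((t⁴)⁻¹)) · ((s⁻¹)⁻¹)) · s²    [quotient of powers]
= (((s · t⁻⁴) · ((t⁴)⁻¹)) · ((s⁻¹)⁻¹)) · s²    [power of a power]
= (((s · t⁻⁴) · t⁻⁴) · ((s⁻¹)⁻¹)) · s²    [power of a power]
= (((s · t⁻⁴) · t⁻⁴) · s) · s²    [power of a power]
= s⁴·t⁻⁸    [product of powers]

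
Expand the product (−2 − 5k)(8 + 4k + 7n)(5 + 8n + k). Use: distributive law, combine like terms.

−80 − 198n − 256k − 573kn − 148k^2 − 112n^2 − 195k^2n − 20k^3 − 280kn^2

(−2 − 5k)(8 + 4k + 7n)(5 + 8n + k)
= (−16 − 8k − 14n − 40k − 20k^2 − 35kn)(5 + 8n + k)    [distributive law]
= (−16 − 48k − 14n − 20k^2 − 35kn)(5 + 8n + k)    [combine like terms]
= −80 − 128n − 16k − 240k − 384kn − 48k^2 − 70n − 112n^2 − 14kn − 100k^2 − 160k^2n − 20k^3 − 175kn − 280kn^2 − 35k^2n    [distributive law]
= −80 − 198n − 256k − 573kn − 148k^2 − 112n^2 − 195k^2n − 20k^3 − 280kn^2    [combine like terms]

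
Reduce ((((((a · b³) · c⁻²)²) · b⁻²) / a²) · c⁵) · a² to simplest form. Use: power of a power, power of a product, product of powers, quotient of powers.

a²b⁴c

((((((a · b³) · c⁻²)²) · b⁻²) / a²) · c⁵) · a²
= ((((((a · b³)²) · ((c⁻²)²)) · b⁻²) / a²) · c⁵) · a²    [power of a product]
= ((((((a²) · ((b³)²)) · ((c⁻²)²)) · b⁻²) / a²) · c⁵) · a²    [power of a product]
= (((((a² · b⁶) · ((c⁻²)²)) · b⁻²) / a²) · c⁵) · a²    [power of a power]
= (((((a² · b⁶) · c⁻⁴) · b⁻²) / a²) · c⁵) · a²    [power of a power]
= a²b⁴c    [quotient of powers; product of powers]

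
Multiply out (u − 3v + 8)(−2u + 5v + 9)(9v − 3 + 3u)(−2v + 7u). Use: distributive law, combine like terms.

(u − 3v + 8)(−2u + 5v + 9)(9v − 3 + 3u)(−2v + 7u)
= (−2u^2 + 5uv + 9u + 6uv − 15v^2 − 27v − 16u + 40v + 72)(9v − 3 + 3u)(−2v + 7u)    [distributive law]
= (−2u^2 + 11uv − 7u − 15v^2 + 13v + 72)(9v − 3 + 3u)(−2v + 7u)    [combine like terms]
= (−18u^2v + 6u^2 − 6u^3 + 99uv^2 − 33uv + 33u^2v − 63uv + 21u − 21u^2 − 135v^3 + 45v^2 − 45uv^2 + 117v^2 − 39v + 39uv + 648v − 216 + 216u)(−2v + 7u)    [distributive law]
= (15u^2v − 15u^2 − 6u^3 + 54uv^2 − 57uv + 237u − 135v^3 + 162v^2 + 609v − 216)(−2v + 7u)    [combine like terms]
= −30u^2v^2 + 105u^3v + 30u^2v − 105u^3 + 12u^3v − 42u^4 − 108uv^3 + 378u^2v^2 + 114uv^2 − 399u^2v − 474uv + 1659u^2 + 270v^4 − 945uv^3 − 324v^3 + 1134uv^2 − 1218v^2 + 4263uv + 432v − 1512u    [distributive law]
= 348u^2v^2 + 117u^3v − 369u^2v − 105u^3 − 42u^4 − 1053uv^3 + 1248uv^2 + 3789uv + 1659u^2 + 270v^4 − 324v^3 − 1218v^2 + 432v − 1512u    [combine like terms]

348u^2v^2 + 117u^3v − 369u^2v − 105u^3 − 42u^4 − 1053uv^3 + 1248uv^2 + 3789uv + 1659u^2 + 270v^4 − 324v^3 − 1218v^2 + 432v − 1512u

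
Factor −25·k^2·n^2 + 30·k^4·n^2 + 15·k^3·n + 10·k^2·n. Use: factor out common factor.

−25·k^2·n^2 + 30·k^4·n^2 + 15·k^3·n + 10·k^2·n
= 5(−5·k^2·n^2 + 6·k^4·n^2 + 3·k^3·n + 2·k^2·n)    [factor out 5]
= 5·k^2·n(−5·n + 6·k^2·n + 3·k + 2)    [factor out k^2·n]

5·k^2·n(−5·n + 6·k^2·n + 3·k + 2)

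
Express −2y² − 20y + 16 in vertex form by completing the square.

−2(y + 5)² + 66

−2y² − 20y + 16
= −2(y² + 10y) + 16    [factor out -2 from the y-terms]
= −2(y² + 10y + 25 − 25) + 16    [add and subtract 25 inside the bracket]
= −2(y + 5)² + 50 + 16    [perfect-square identity]
= −2(y + 5)² + 66    [combine constants]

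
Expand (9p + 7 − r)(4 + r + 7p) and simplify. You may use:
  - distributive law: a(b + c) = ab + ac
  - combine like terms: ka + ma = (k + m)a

(9p + 7 − r)(4 + r + 7p)
= 36p + 9pr + 63p^2 + 28 + 7r + 49p − 4r − r^2 − 7pr    [distributive law]
= 85p + 2pr + 63p^2 + 28 + 3r − r^2    [combine like terms]

85p + 2pr + 63p^2 + 28 + 3r − r^2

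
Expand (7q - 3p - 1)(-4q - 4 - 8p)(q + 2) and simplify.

-28q³ - 80q² - 44q - 44pq² - 68pq + 40p + 24p²q + 48p² + 8

(7q - 3p - 1)(-4q - 4 - 8p)(q + 2)
= (-28q² - 28q - 56pq + 12pq + 12p + 24p² + 4q + 4 + 8p)(q + 2)    [distributive law]
= (-28q² - 24q - 44pq + 20p + 24p² + 4)(q + 2)    [combine like terms]
= -28q³ - 56q² - 24q² - 48q - 44pq² - 88pq + 20pq + 40p + 24p²q + 48p² + 4q + 8    [distributive law]
= -28q³ - 80q² - 44q - 44pq² - 68pq + 40p + 24p²q + 48p² + 8    [combine like terms]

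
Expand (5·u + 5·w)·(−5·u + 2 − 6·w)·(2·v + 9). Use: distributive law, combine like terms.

(5·u + 5·w)·(−5·u + 2 − 6·w)·(2·v + 9)
= (−25·u^2 + 10·u − 30·u·w − 25·u·w + 10·w − 30·w^2)·(2·v + 9)    [distributive law]
= (−25·u^2 + 10·u − 55·u·w + 10·w − 30·w^2)·(2·v + 9)    [combine like terms]
= −50·u^2·v − 225·u^2 + 20·u·v + 90·u − 110·u·v·w − 495·u·w + 20·v·w + 90·w − 60·v·w^2 − 270·w^2    [distributive law]

−50·u^2·v − 225·u^2 + 20·u·v + 90·u − 110·u·v·w − 495·u·w + 20·v·w + 90·w − 60·v·w^2 − 270·w^2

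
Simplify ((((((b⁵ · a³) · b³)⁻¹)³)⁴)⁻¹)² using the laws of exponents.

((((((b⁵ · a³) · b³)⁻¹)³)⁴)⁻¹)²
= (((((b⁵ · a³) · b³)⁻¹)³)⁴)⁻²    [power of a power]
= ((((b⁵ · a³) · b³)⁻¹)³)⁻⁸    [power of a power]
= (((b⁵ · a³) · b³)⁻¹)⁻²⁴    [power of a power]
= ((b⁵ · a³) · b³)²⁴    [power of a power]
= ((b⁵ · a³)²⁴) · ((b³)²⁴)    [power of a product]
= (((b⁵)²⁴) · ((a³)²⁴)) · ((b³)²⁴)    [power of a product]
= (b¹²⁰ · ((a³)²⁴)) · ((b³)²⁴)    [power of a power]
= (b¹²⁰ · a⁷²) · ((b³)²⁴)    [power of a power]
= (b¹²⁰ · a⁷²) · b⁷²    [power of a power]
= a⁷²·b¹⁹²    [product of powers]

a⁷²·b¹⁹²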